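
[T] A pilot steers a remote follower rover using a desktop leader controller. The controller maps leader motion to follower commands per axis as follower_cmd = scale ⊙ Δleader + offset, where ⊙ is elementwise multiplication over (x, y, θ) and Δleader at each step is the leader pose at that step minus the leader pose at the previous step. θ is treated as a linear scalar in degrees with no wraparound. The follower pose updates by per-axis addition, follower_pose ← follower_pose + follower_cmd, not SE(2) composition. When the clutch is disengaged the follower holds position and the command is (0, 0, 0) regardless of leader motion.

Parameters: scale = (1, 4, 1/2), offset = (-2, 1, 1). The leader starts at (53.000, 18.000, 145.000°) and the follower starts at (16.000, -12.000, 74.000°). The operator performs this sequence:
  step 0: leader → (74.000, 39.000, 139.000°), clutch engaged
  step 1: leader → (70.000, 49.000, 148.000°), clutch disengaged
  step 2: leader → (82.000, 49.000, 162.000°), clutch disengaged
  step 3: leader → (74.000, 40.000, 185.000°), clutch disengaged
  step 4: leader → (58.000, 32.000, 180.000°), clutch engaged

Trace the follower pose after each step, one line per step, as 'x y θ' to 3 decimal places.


step 0: Δleader=(21.000, 21.000, -6.000°), engaged; cmd=(19.000, 85.000, -2.000°) → follower=(35.000, 73.000, 72.000°)
step 1: Δleader=(-4.000, 10.000, 9.000°), disengaged; cmd=(0,0,0) → follower holds at (35.000, 73.000, 72.000°)
step 2: Δleader=(12.000, 0.000, 14.000°), disengaged; cmd=(0,0,0) → follower holds at (35.000, 73.000, 72.000°)
step 3: Δleader=(-8.000, -9.000, 23.000°), disengaged; cmd=(0,0,0) → follower holds at (35.000, 73.000, 72.000°)
step 4: Δleader=(-16.000, -8.000, -5.000°), engaged; cmd=(-18.000, -31.000, -1.500°) → follower=(17.000, 42.000, 70.500°)

35.000 73.000 72.000
35.000 73.000 72.000
35.000 73.000 72.000
35.000 73.000 72.000
17.000 42.000 70.500


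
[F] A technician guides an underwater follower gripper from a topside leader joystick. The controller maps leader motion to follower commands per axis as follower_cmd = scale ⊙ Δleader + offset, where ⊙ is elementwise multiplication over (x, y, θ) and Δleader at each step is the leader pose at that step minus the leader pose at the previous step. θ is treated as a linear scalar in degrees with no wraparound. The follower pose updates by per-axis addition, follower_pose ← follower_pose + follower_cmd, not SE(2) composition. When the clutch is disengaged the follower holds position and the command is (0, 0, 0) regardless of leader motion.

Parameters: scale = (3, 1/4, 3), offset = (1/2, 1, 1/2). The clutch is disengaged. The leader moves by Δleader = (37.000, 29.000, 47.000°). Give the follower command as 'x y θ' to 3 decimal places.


clutch disengaged → follower holds; cmd = (0, 0, 0)

0.000 0.000 0.000


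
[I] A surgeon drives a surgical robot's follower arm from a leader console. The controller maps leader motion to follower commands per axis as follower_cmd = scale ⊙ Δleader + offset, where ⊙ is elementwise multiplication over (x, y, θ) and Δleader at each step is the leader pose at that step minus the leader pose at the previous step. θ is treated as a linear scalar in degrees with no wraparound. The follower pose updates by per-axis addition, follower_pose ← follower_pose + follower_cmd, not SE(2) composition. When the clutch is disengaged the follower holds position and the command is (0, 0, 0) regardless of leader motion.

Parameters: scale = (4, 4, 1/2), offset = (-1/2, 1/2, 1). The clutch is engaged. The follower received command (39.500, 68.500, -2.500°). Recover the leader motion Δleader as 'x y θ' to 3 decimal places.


axis x: (39.500 − -1/2) / (4) = 10.000
axis y: (68.500 − 1/2) / (4) = 17.000
axis θ: (-2.500 − 1) / (1/2) = -7.000

10.000 17.000 -7.000


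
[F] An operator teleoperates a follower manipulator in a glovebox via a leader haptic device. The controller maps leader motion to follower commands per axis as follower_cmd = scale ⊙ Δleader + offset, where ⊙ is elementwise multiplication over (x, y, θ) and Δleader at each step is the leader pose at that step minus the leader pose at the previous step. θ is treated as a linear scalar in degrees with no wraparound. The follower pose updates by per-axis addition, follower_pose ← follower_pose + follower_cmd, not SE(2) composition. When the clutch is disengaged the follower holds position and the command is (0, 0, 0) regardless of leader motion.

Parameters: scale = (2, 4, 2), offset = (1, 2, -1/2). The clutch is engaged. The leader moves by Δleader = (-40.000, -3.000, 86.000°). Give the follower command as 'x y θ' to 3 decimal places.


-79.000 -10.000 171.500

axis x: 2·-40.000 + 1 = -79.000
axis y: 4·-3.000 + 2 = -10.000
axis θ: 2·86.000 + -1/2 = 171.500


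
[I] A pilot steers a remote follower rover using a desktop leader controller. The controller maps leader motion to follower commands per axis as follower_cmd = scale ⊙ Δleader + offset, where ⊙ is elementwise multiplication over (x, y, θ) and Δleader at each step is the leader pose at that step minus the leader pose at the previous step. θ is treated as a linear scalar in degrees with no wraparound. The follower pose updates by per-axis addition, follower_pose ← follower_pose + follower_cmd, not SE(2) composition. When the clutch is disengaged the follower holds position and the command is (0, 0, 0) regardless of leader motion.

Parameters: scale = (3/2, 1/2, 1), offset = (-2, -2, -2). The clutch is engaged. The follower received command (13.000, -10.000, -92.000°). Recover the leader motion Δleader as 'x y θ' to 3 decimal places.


axis x: (13.000 − -2) / (3/2) = 10.000
axis y: (-10.000 − -2) / (1/2) = -16.000
axis θ: (-92.000 − -2) / (1) = -90.000

10.000 -16.000 -90.000


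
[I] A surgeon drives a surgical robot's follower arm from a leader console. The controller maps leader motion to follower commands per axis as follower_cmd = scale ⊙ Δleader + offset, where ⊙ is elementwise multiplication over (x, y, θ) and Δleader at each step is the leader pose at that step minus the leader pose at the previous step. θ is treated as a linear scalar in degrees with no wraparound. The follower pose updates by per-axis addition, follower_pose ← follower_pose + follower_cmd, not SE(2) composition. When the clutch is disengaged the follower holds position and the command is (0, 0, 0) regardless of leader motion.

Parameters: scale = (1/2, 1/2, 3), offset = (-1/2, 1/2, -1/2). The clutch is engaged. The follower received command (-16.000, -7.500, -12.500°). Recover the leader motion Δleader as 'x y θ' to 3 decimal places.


axis x: (-16.000 − -1/2) / (1/2) = -31.000
axis y: (-7.500 − 1/2) / (1/2) = -16.000
axis θ: (-12.500 − -1/2) / (3) = -4.000

-31.000 -16.000 -4.000


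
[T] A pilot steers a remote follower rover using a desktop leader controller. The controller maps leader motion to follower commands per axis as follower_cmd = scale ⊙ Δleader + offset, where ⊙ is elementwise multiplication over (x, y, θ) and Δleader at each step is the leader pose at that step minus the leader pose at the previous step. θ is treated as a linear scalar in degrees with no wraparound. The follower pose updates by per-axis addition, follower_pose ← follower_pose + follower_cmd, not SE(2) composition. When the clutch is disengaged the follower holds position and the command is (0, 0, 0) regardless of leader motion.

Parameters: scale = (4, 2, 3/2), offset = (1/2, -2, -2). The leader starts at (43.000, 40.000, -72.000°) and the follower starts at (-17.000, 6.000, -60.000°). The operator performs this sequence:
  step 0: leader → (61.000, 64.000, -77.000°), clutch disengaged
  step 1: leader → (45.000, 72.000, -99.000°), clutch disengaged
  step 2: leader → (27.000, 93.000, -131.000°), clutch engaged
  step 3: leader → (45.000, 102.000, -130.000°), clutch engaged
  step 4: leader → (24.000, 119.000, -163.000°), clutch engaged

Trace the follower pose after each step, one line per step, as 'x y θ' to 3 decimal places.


step 0: Δleader=(18.000, 24.000, -5.000°), disengaged; cmd=(0,0,0) → follower holds at (-17.000, 6.000, -60.000°)
step 1: Δleader=(-16.000, 8.000, -22.000°), disengaged; cmd=(0,0,0) → follower holds at (-17.000, 6.000, -60.000°)
step 2: Δleader=(-18.000, 21.000, -32.000°), engaged; cmd=(-71.500, 40.000, -50.000°) → follower=(-88.500, 46.000, -110.000°)
step 3: Δleader=(18.000, 9.000, 1.000°), engaged; cmd=(72.500, 16.000, -0.500°) → follower=(-16.000, 62.000, -110.500°)
step 4: Δleader=(-21.000, 17.000, -33.000°), engaged; cmd=(-83.500, 32.000, -51.500°) → follower=(-99.500, 94.000, -162.000°)

-17.000 6.000 -60.000
-17.000 6.000 -60.000
-88.500 46.000 -110.000
-16.000 62.000 -110.500
-99.500 94.000 -162.000


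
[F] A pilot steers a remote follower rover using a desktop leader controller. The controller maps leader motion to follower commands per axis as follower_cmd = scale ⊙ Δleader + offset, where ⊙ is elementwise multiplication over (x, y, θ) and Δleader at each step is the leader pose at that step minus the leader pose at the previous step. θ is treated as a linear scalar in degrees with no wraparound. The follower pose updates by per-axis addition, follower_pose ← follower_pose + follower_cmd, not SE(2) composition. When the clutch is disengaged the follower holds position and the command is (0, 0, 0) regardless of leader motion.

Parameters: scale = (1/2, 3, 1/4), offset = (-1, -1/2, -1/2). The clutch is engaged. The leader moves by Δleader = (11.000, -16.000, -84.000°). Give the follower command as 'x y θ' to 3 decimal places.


axis x: 1/2·11.000 + -1 = 4.500
axis y: 3·-16.000 + -1/2 = -48.500
axis θ: 1/4·-84.000 + -1/2 = -21.500

4.500 -48.500 -21.500


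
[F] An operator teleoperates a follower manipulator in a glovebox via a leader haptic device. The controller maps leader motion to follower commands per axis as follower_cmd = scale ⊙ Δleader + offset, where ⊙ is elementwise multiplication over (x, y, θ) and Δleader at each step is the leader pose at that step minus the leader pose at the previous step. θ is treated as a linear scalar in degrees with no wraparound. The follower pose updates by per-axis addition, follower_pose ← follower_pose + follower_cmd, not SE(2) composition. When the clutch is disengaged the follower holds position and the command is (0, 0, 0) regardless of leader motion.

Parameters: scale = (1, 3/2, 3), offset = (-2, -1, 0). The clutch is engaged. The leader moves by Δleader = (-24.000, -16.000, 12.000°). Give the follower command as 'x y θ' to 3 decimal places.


axis x: 1·-24.000 + -2 = -26.000
axis y: 3/2·-16.000 + -1 = -25.000
axis θ: 3·12.000 + 0 = 36.000

-26.000 -25.000 36.000


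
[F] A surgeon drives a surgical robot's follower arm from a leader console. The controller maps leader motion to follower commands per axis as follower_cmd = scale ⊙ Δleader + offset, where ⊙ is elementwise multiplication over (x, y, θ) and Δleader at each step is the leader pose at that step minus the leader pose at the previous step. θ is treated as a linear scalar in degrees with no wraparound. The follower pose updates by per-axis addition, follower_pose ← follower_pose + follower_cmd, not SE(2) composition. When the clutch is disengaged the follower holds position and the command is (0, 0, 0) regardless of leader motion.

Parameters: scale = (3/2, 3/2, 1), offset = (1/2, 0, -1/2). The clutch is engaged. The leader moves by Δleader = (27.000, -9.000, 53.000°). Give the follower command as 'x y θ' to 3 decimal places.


41.000 -13.500 52.500

axis x: 3/2·27.000 + 1/2 = 41.000
axis y: 3/2·-9.000 + 0 = -13.500
axis θ: 1·53.000 + -1/2 = 52.500


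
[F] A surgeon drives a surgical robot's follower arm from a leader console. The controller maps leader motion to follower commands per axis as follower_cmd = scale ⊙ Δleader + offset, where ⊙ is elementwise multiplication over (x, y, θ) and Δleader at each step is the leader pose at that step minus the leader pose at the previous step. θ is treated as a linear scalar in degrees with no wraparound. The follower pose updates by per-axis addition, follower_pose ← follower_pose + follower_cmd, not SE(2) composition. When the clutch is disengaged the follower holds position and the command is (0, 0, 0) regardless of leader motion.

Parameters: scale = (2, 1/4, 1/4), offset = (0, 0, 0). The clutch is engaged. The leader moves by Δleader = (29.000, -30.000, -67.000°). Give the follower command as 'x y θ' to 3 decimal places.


axis x: 2·29.000 + 0 = 58.000
axis y: 1/4·-30.000 + 0 = -7.500
axis θ: 1/4·-67.000 + 0 = -16.750

58.000 -7.500 -16.750


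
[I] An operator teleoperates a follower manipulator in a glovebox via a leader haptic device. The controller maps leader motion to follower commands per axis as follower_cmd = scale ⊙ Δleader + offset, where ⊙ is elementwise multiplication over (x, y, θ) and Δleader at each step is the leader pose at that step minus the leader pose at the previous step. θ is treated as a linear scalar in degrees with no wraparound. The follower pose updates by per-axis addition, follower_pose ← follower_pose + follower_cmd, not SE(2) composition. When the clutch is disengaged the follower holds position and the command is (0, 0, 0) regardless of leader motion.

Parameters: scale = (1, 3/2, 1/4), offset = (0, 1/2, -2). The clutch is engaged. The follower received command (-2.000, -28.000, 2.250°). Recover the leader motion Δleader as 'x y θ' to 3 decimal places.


axis x: (-2.000 − 0) / (1) = -2.000
axis y: (-28.000 − 1/2) / (3/2) = -19.000
axis θ: (2.250 − -2) / (1/4) = 17.000

-2.000 -19.000 17.000


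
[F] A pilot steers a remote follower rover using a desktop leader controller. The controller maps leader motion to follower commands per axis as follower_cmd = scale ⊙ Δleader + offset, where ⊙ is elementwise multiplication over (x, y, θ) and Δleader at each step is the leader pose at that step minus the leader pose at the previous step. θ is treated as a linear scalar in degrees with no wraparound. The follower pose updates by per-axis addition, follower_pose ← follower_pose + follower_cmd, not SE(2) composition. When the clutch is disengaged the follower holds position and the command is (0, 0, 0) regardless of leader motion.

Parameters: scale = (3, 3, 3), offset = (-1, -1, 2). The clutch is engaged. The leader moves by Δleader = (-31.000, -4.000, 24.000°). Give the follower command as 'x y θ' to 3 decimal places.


axis x: 3·-31.000 + -1 = -94.000
axis y: 3·-4.000 + -1 = -13.000
axis θ: 3·24.000 + 2 = 74.000

-94.000 -13.000 74.000


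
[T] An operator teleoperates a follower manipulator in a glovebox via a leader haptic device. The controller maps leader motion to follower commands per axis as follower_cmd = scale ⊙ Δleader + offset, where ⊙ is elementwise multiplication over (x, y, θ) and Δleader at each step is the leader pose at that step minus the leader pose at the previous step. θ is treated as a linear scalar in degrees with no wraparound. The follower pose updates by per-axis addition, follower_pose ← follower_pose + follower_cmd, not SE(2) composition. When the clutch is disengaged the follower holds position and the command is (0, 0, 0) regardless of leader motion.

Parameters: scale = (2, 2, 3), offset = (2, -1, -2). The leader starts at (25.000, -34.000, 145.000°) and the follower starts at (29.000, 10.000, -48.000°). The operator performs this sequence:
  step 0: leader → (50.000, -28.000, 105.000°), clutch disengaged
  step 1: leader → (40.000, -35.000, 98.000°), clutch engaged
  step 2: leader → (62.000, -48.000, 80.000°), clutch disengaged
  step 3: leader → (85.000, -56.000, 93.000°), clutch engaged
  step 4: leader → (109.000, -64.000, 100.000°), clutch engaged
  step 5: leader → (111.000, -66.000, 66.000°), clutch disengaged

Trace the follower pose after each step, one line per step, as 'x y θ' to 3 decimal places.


29.000 10.000 -48.000
11.000 -5.000 -71.000
11.000 -5.000 -71.000
59.000 -22.000 -34.000
109.000 -39.000 -15.000
109.000 -39.000 -15.000

step 0: Δleader=(25.000, 6.000, -40.000°), disengaged; cmd=(0,0,0) → follower holds at (29.000, 10.000, -48.000°)
step 1: Δleader=(-10.000, -7.000, -7.000°), engaged; cmd=(-18.000, -15.000, -23.000°) → follower=(11.000, -5.000, -71.000°)
step 2: Δleader=(22.000, -13.000, -18.000°), disengaged; cmd=(0,0,0) → follower holds at (11.000, -5.000, -71.000°)
step 3: Δleader=(23.000, -8.000, 13.000°), engaged; cmd=(48.000, -17.000, 37.000°) → follower=(59.000, -22.000, -34.000°)
step 4: Δleader=(24.000, -8.000, 7.000°), engaged; cmd=(50.000, -17.000, 19.000°) → follower=(109.000, -39.000, -15.000°)
step 5: Δleader=(2.000, -2.000, -34.000°), disengaged; cmd=(0,0,0) → follower holds at (109.000, -39.000, -15.000°)


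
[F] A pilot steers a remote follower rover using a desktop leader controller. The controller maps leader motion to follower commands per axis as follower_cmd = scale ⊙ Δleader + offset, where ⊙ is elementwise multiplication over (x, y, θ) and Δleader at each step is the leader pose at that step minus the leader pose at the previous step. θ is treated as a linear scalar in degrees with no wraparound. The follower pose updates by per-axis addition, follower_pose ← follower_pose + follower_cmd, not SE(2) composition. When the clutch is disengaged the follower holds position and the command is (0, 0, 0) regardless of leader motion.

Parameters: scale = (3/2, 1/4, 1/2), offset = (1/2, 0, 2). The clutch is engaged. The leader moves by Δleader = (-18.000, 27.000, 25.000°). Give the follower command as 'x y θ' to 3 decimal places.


-26.500 6.750 14.500

axis x: 3/2·-18.000 + 1/2 = -26.500
axis y: 1/4·27.000 + 0 = 6.750
axis θ: 1/2·25.000 + 2 = 14.500


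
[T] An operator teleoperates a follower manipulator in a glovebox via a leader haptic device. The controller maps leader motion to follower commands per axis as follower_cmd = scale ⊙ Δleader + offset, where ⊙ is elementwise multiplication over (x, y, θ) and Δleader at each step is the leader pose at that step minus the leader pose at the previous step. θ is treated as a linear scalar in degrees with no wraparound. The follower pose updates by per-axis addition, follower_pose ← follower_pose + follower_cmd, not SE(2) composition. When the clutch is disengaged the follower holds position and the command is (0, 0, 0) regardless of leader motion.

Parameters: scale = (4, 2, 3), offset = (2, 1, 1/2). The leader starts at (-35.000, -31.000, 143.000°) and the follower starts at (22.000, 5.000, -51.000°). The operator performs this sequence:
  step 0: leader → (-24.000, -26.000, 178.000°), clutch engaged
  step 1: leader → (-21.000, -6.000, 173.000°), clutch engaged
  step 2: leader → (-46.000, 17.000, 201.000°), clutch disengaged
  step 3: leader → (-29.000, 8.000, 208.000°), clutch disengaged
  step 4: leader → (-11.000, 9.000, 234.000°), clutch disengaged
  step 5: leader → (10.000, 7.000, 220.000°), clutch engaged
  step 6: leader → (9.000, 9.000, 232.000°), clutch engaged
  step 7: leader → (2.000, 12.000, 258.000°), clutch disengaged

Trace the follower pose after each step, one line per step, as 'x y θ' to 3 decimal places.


68.000 16.000 54.500
82.000 57.000 40.000
82.000 57.000 40.000
82.000 57.000 40.000
82.000 57.000 40.000
168.000 54.000 -1.500
166.000 59.000 35.000
166.000 59.000 35.000

step 0: Δleader=(11.000, 5.000, 35.000°), engaged; cmd=(46.000, 11.000, 105.500°) → follower=(68.000, 16.000, 54.500°)
step 1: Δleader=(3.000, 20.000, -5.000°), engaged; cmd=(14.000, 41.000, -14.500°) → follower=(82.000, 57.000, 40.000°)
step 2: Δleader=(-25.000, 23.000, 28.000°), disengaged; cmd=(0,0,0) → follower holds at (82.000, 57.000, 40.000°)
step 3: Δleader=(17.000, -9.000, 7.000°), disengaged; cmd=(0,0,0) → follower holds at (82.000, 57.000, 40.000°)
step 4: Δleader=(18.000, 1.000, 26.000°), disengaged; cmd=(0,0,0) → follower holds at (82.000, 57.000, 40.000°)
step 5: Δleader=(21.000, -2.000, -14.000°), engaged; cmd=(86.000, -3.000, -41.500°) → follower=(168.000, 54.000, -1.500°)
step 6: Δleader=(-1.000, 2.000, 12.000°), engaged; cmd=(-2.000, 5.000, 36.500°) → follower=(166.000, 59.000, 35.000°)
step 7: Δleader=(-7.000, 3.000, 26.000°), disengaged; cmd=(0,0,0) → follower holds at (166.000, 59.000, 35.000°)


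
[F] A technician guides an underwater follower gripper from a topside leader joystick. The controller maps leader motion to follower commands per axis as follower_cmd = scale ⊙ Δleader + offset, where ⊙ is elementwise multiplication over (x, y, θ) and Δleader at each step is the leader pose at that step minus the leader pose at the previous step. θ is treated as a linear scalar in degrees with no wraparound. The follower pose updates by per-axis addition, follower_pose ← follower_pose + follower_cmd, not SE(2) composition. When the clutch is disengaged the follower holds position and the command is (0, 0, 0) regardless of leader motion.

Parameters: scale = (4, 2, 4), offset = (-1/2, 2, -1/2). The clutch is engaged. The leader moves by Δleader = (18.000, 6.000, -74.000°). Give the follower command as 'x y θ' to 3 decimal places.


71.500 14.000 -296.500

axis x: 4·18.000 + -1/2 = 71.500
axis y: 2·6.000 + 2 = 14.000
axis θ: 4·-74.000 + -1/2 = -296.500


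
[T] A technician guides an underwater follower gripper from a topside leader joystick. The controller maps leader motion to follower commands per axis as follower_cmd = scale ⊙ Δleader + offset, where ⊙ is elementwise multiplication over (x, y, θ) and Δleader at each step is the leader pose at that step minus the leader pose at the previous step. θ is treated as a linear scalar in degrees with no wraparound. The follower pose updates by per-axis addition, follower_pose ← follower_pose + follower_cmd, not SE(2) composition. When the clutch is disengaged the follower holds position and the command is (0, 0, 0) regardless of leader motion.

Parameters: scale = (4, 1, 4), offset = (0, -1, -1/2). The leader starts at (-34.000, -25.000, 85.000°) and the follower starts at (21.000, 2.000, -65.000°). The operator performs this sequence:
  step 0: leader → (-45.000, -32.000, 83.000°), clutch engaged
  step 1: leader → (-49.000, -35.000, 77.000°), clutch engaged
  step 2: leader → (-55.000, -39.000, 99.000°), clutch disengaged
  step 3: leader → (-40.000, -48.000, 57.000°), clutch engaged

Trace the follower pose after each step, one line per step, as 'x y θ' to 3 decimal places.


step 0: Δleader=(-11.000, -7.000, -2.000°), engaged; cmd=(-44.000, -8.000, -8.500°) → follower=(-23.000, -6.000, -73.500°)
step 1: Δleader=(-4.000, -3.000, -6.000°), engaged; cmd=(-16.000, -4.000, -24.500°) → follower=(-39.000, -10.000, -98.000°)
step 2: Δleader=(-6.000, -4.000, 22.000°), disengaged; cmd=(0,0,0) → follower holds at (-39.000, -10.000, -98.000°)
step 3: Δleader=(15.000, -9.000, -42.000°), engaged; cmd=(60.000, -10.000, -168.500°) → follower=(21.000, -20.000, -266.500°)

-23.000 -6.000 -73.500
-39.000 -10.000 -98.000
-39.000 -10.000 -98.000
21.000 -20.000 -266.500


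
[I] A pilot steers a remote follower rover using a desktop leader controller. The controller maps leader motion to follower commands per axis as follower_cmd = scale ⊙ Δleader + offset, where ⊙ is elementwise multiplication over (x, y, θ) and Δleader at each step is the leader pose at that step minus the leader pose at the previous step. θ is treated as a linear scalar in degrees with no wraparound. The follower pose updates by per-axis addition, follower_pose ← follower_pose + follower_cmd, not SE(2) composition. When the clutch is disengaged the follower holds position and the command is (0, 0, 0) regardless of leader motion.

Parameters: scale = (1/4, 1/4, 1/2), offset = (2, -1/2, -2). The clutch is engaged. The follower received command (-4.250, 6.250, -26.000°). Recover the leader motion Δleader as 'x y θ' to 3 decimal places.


axis x: (-4.250 − 2) / (1/4) = -25.000
axis y: (6.250 − -1/2) / (1/4) = 27.000
axis θ: (-26.000 − -2) / (1/2) = -48.000

-25.000 27.000 -48.000


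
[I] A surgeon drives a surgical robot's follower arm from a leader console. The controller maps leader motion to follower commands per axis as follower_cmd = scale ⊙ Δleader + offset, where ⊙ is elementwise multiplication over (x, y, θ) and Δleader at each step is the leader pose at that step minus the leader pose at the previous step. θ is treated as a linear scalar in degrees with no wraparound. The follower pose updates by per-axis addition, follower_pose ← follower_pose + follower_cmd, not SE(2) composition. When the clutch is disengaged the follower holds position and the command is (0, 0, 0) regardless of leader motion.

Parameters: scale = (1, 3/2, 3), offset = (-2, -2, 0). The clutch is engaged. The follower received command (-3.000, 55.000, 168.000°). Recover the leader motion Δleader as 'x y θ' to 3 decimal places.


axis x: (-3.000 − -2) / (1) = -1.000
axis y: (55.000 − -2) / (3/2) = 38.000
axis θ: (168.000 − 0) / (3) = 56.000

-1.000 38.000 56.000


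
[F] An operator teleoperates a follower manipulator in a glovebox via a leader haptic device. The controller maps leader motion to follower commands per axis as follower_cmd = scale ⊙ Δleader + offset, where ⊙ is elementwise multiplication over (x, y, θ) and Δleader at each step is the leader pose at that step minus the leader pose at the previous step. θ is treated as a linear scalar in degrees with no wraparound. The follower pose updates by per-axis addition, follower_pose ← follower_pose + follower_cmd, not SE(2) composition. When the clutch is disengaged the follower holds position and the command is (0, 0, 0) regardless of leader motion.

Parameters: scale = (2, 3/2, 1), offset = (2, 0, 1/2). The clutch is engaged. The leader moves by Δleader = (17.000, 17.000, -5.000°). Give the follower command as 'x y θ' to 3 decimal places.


axis x: 2·17.000 + 2 = 36.000
axis y: 3/2·17.000 + 0 = 25.500
axis θ: 1·-5.000 + 1/2 = -4.500

36.000 25.500 -4.500


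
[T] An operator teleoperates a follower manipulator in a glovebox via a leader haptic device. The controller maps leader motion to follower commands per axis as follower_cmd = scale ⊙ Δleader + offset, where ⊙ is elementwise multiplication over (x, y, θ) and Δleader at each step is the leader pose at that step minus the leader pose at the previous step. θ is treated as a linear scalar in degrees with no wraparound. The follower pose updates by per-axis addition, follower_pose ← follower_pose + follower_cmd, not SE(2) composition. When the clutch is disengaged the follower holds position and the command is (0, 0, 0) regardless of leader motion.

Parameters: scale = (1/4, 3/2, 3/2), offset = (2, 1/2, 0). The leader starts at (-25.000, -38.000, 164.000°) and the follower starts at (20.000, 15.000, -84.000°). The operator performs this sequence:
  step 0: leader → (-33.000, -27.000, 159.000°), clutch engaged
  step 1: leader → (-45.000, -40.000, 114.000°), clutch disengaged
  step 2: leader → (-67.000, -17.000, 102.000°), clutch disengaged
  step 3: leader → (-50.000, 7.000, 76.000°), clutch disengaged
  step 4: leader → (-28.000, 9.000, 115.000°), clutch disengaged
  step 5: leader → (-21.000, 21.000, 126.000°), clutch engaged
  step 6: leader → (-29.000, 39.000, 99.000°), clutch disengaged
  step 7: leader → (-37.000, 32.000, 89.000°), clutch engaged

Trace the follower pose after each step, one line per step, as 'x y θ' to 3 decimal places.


step 0: Δleader=(-8.000, 11.000, -5.000°), engaged; cmd=(0.000, 17.000, -7.500°) → follower=(20.000, 32.000, -91.500°)
step 1: Δleader=(-12.000, -13.000, -45.000°), disengaged; cmd=(0,0,0) → follower holds at (20.000, 32.000, -91.500°)
step 2: Δleader=(-22.000, 23.000, -12.000°), disengaged; cmd=(0,0,0) → follower holds at (20.000, 32.000, -91.500°)
step 3: Δleader=(17.000, 24.000, -26.000°), disengaged; cmd=(0,0,0) → follower holds at (20.000, 32.000, -91.500°)
step 4: Δleader=(22.000, 2.000, 39.000°), disengaged; cmd=(0,0,0) → follower holds at (20.000, 32.000, -91.500°)
step 5: Δleader=(7.000, 12.000, 11.000°), engaged; cmd=(3.750, 18.500, 16.500°) → follower=(23.750, 50.500, -75.000°)
step 6: Δleader=(-8.000, 18.000, -27.000°), disengaged; cmd=(0,0,0) → follower holds at (23.750, 50.500, -75.000°)
step 7: Δleader=(-8.000, -7.000, -10.000°), engaged; cmd=(0.000, -10.000, -15.000°) → follower=(23.750, 40.500, -90.000°)

20.000 32.000 -91.500
20.000 32.000 -91.500
20.000 32.000 -91.500
20.000 32.000 -91.500
20.000 32.000 -91.500
23.750 50.500 -75.000
23.750 50.500 -75.000
23.750 40.500 -90.000


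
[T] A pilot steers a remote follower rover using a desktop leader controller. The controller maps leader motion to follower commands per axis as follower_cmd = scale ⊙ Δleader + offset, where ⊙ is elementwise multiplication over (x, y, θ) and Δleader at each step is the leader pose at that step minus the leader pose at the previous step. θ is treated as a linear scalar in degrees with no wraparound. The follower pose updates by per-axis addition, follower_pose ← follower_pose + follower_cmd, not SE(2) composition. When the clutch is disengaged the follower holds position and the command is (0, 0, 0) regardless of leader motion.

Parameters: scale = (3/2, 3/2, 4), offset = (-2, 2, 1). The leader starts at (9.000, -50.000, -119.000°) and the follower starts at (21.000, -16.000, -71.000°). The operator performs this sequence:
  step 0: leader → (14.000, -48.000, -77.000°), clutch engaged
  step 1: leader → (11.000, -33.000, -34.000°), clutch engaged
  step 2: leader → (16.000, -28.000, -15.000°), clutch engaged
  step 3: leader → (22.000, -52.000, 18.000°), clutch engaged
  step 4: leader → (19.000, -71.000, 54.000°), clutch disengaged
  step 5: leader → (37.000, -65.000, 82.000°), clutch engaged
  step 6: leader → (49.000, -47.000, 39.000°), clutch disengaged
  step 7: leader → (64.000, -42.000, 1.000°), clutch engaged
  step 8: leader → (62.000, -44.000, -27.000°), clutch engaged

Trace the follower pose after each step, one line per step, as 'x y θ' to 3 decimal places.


step 0: Δleader=(5.000, 2.000, 42.000°), engaged; cmd=(5.500, 5.000, 169.000°) → follower=(26.500, -11.000, 98.000°)
step 1: Δleader=(-3.000, 15.000, 43.000°), engaged; cmd=(-6.500, 24.500, 173.000°) → follower=(20.000, 13.500, 271.000°)
step 2: Δleader=(5.000, 5.000, 19.000°), engaged; cmd=(5.500, 9.500, 77.000°) → follower=(25.500, 23.000, 348.000°)
step 3: Δleader=(6.000, -24.000, 33.000°), engaged; cmd=(7.000, -34.000, 133.000°) → follower=(32.500, -11.000, 481.000°)
step 4: Δleader=(-3.000, -19.000, 36.000°), disengaged; cmd=(0,0,0) → follower holds at (32.500, -11.000, 481.000°)
step 5: Δleader=(18.000, 6.000, 28.000°), engaged; cmd=(25.000, 11.000, 113.000°) → follower=(57.500, 0.000, 594.000°)
step 6: Δleader=(12.000, 18.000, -43.000°), disengaged; cmd=(0,0,0) → follower holds at (57.500, 0.000, 594.000°)
step 7: Δleader=(15.000, 5.000, -38.000°), engaged; cmd=(20.500, 9.500, -151.000°) → follower=(78.000, 9.500, 443.000°)
step 8: Δleader=(-2.000, -2.000, -28.000°), engaged; cmd=(-5.000, -1.000, -111.000°) → follower=(73.000, 8.500, 332.000°)

26.500 -11.000 98.000
20.000 13.500 271.000
25.500 23.000 348.000
32.500 -11.000 481.000
32.500 -11.000 481.000
57.500 0.000 594.000
57.500 0.000 594.000
78.000 9.500 443.000
73.000 8.500 332.000


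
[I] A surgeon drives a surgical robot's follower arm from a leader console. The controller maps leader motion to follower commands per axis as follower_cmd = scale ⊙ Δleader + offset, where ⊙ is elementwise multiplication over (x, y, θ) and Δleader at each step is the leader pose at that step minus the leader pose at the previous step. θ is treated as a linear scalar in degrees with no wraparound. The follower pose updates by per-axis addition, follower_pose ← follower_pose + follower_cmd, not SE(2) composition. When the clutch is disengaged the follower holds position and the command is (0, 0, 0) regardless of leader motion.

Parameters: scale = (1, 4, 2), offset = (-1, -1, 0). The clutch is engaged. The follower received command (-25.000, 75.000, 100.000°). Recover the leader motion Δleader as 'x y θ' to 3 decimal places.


-24.000 19.000 50.000

axis x: (-25.000 − -1) / (1) = -24.000
axis y: (75.000 − -1) / (4) = 19.000
axis θ: (100.000 − 0) / (2) = 50.000


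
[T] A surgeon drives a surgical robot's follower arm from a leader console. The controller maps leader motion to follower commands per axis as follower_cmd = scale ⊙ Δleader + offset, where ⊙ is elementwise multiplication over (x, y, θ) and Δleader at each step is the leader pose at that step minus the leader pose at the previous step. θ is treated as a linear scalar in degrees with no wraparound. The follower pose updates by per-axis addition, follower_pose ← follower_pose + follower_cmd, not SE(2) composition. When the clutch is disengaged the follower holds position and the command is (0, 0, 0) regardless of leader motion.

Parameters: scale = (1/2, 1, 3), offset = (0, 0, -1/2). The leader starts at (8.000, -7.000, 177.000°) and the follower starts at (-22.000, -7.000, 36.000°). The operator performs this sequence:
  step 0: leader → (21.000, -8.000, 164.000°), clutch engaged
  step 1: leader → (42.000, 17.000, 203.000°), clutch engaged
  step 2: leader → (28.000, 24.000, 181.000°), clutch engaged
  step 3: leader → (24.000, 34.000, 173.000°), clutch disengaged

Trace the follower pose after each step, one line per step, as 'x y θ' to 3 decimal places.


step 0: Δleader=(13.000, -1.000, -13.000°), engaged; cmd=(6.500, -1.000, -39.500°) → follower=(-15.500, -8.000, -3.500°)
step 1: Δleader=(21.000, 25.000, 39.000°), engaged; cmd=(10.500, 25.000, 116.500°) → follower=(-5.000, 17.000, 113.000°)
step 2: Δleader=(-14.000, 7.000, -22.000°), engaged; cmd=(-7.000, 7.000, -66.500°) → follower=(-12.000, 24.000, 46.500°)
step 3: Δleader=(-4.000, 10.000, -8.000°), disengaged; cmd=(0,0,0) → follower holds at (-12.000, 24.000, 46.500°)

-15.500 -8.000 -3.500
-5.000 17.000 113.000
-12.000 24.000 46.500
-12.000 24.000 46.500


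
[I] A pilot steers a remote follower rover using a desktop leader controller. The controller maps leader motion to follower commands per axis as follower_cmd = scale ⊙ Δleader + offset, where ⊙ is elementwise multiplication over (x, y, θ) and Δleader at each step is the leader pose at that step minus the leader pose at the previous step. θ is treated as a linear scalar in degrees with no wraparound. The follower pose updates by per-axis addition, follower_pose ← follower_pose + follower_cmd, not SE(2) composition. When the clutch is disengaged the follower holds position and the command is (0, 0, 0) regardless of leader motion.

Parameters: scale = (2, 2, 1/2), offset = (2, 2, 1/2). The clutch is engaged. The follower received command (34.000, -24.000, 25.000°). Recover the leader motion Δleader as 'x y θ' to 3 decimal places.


16.000 -13.000 49.000

axis x: (34.000 − 2) / (2) = 16.000
axis y: (-24.000 − 2) / (2) = -13.000
axis θ: (25.000 − 1/2) / (1/2) = 49.000


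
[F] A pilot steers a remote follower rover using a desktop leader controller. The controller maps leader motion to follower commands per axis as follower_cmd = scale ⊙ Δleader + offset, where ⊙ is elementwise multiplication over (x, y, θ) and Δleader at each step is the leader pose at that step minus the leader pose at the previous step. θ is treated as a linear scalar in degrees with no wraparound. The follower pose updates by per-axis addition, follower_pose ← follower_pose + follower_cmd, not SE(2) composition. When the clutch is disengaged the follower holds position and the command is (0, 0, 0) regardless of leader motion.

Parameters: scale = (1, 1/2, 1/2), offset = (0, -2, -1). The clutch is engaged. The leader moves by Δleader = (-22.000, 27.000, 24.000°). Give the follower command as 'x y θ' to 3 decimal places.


-22.000 11.500 11.000

axis x: 1·-22.000 + 0 = -22.000
axis y: 1/2·27.000 + -2 = 11.500
axis θ: 1/2·24.000 + -1 = 11.000


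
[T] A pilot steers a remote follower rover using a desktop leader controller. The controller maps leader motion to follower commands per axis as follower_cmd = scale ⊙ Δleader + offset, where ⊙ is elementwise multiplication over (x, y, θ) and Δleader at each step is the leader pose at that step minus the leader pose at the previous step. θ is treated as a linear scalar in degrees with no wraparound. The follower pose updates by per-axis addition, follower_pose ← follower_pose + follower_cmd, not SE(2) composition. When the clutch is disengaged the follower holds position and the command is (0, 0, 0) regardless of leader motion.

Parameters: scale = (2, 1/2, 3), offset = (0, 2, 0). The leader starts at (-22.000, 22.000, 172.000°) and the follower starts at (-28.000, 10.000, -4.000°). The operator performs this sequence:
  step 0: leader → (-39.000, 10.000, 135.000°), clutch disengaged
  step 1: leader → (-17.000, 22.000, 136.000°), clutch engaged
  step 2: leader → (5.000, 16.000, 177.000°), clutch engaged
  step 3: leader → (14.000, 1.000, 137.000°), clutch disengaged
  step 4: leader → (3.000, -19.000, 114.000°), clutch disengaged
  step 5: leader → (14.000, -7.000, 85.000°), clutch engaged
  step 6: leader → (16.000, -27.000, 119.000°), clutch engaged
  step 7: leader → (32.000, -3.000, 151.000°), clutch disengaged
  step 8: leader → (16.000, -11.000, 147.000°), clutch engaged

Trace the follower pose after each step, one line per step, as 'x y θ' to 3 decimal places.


step 0: Δleader=(-17.000, -12.000, -37.000°), disengaged; cmd=(0,0,0) → follower holds at (-28.000, 10.000, -4.000°)
step 1: Δleader=(22.000, 12.000, 1.000°), engaged; cmd=(44.000, 8.000, 3.000°) → follower=(16.000, 18.000, -1.000°)
step 2: Δleader=(22.000, -6.000, 41.000°), engaged; cmd=(44.000, -1.000, 123.000°) → follower=(60.000, 17.000, 122.000°)
step 3: Δleader=(9.000, -15.000, -40.000°), disengaged; cmd=(0,0,0) → follower holds at (60.000, 17.000, 122.000°)
step 4: Δleader=(-11.000, -20.000, -23.000°), disengaged; cmd=(0,0,0) → follower holds at (60.000, 17.000, 122.000°)
step 5: Δleader=(11.000, 12.000, -29.000°), engaged; cmd=(22.000, 8.000, -87.000°) → follower=(82.000, 25.000, 35.000°)
step 6: Δleader=(2.000, -20.000, 34.000°), engaged; cmd=(4.000, -8.000, 102.000°) → follower=(86.000, 17.000, 137.000°)
step 7: Δleader=(16.000, 24.000, 32.000°), disengaged; cmd=(0,0,0) → follower holds at (86.000, 17.000, 137.000°)
step 8: Δleader=(-16.000, -8.000, -4.000°), engaged; cmd=(-32.000, -2.000, -12.000°) → follower=(54.000, 15.000, 125.000°)

-28.000 10.000 -4.000
16.000 18.000 -1.000
60.000 17.000 122.000
60.000 17.000 122.000
60.000 17.000 122.000
82.000 25.000 35.000
86.000 17.000 137.000
86.000 17.000 137.000
54.000 15.000 125.000


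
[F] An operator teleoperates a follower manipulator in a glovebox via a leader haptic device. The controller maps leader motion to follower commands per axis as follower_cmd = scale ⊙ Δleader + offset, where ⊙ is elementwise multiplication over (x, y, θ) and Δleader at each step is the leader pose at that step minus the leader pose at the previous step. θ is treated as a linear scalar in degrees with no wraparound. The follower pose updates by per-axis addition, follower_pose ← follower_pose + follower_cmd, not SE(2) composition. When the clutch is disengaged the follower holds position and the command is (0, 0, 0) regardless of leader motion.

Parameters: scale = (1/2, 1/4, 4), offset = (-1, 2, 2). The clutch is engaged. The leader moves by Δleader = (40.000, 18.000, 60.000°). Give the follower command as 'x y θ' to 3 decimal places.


19.000 6.500 242.000

axis x: 1/2·40.000 + -1 = 19.000
axis y: 1/4·18.000 + 2 = 6.500
axis θ: 4·60.000 + 2 = 242.000
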